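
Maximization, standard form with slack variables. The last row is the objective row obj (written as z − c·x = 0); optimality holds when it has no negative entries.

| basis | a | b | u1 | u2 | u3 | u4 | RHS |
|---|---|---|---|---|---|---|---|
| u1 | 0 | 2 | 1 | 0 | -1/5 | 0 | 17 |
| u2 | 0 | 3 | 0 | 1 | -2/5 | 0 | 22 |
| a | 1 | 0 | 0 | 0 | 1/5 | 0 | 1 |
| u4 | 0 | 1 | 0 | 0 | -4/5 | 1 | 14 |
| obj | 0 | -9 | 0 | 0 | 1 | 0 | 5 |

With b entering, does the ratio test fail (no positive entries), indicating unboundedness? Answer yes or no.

no

Column b has positive entries in row(s) 1, 2, 4, so the ratio test bounds it — not unbounded.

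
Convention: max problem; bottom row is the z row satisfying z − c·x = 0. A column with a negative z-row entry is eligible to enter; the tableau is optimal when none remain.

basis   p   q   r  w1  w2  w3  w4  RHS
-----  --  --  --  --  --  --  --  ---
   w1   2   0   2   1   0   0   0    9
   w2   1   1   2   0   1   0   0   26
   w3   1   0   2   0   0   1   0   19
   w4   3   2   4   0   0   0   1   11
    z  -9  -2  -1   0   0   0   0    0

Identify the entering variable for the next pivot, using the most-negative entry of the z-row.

p

Negative z-row entries: p: -9, q: -2, r: -1.
The most negative is -9 in column p, so p enters.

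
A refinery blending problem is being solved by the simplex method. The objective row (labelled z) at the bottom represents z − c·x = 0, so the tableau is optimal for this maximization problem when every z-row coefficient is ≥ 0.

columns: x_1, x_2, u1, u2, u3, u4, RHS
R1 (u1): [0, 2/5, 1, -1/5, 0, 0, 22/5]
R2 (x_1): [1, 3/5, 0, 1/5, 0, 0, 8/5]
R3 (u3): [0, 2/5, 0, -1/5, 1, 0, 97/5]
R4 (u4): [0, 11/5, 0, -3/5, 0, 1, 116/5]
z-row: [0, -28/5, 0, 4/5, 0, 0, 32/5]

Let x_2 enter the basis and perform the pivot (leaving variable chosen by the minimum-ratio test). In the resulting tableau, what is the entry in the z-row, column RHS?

Ratio test on column x_2 — row 1: (22/5)/(2/5) = 11; row 2: (8/5)/(3/5) = 8/3; row 3: (97/5)/(2/5) = 97/2; row 4: (116/5)/(11/5) = 116/11. Minimum is 8/3 at row 2 (x_1 leaves); pivot element 3/5.
Divide row 2 by 3/5; eliminate column x_2 from the other rows.
z-row update in column RHS: 32/5 − (-28/5)·(8/3) = 64/3.

64/3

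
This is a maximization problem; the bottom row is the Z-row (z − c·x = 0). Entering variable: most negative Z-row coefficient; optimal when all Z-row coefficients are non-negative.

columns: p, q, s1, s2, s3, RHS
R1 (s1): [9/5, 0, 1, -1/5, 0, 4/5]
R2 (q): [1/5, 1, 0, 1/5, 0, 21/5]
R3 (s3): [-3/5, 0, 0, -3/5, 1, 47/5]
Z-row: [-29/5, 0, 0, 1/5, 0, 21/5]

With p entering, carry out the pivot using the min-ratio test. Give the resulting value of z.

Ratio test on column p — row 1: (4/5)/(9/5) = 4/9; row 2: (21/5)/(1/5) = 21; row 3: entry -3/5 ≤ 0. Minimum is 4/9 at row 1 (s1 leaves); pivot element 9/5.
Pivot on row 1; the Z-row RHS becomes 21/5 − (-29/5)·(4/9) = 61/9.

61/9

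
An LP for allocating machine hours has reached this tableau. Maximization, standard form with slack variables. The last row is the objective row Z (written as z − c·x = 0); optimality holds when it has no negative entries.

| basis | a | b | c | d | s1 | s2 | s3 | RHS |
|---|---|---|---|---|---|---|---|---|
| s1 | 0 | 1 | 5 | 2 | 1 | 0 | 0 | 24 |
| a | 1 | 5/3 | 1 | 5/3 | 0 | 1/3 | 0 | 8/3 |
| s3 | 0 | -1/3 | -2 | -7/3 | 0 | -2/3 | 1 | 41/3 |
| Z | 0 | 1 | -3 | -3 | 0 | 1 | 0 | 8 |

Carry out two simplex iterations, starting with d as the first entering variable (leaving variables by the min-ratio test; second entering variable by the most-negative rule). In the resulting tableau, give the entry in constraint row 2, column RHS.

Ratio test on column d — row 1: 24/2 = 12; row 2: (8/3)/(5/3) = 8/5; row 3: entry -7/3 ≤ 0. Minimum is 8/5 at row 2 (a leaves); pivot element 5/3.
Divide row 2 by 5/3; eliminate column d from the other rows.
Second iteration: most negative Z-row entry is -6/5 in column c, so c enters.
Ratio test on column c — row 1: (104/5)/(19/5) = 104/19; row 2: (8/5)/(3/5) = 8/3; row 3: entry -3/5 ≤ 0. Minimum is 8/3 at row 2 (d leaves); pivot element 3/5.
Divide row 2 by 3/5; eliminate column c from the other rows.
After both pivots, the entry at constraint row 2, column RHS is 8/3.

8/3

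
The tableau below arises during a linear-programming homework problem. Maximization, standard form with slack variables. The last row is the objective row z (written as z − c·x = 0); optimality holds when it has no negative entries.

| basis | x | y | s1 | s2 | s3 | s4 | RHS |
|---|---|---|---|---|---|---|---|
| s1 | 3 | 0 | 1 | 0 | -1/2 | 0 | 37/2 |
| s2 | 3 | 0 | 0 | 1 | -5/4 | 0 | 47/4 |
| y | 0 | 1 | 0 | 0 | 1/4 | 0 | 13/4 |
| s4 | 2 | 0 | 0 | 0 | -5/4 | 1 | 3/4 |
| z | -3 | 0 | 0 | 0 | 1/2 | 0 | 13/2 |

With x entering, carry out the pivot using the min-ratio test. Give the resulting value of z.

Ratio test on column x — row 1: (37/2)/3 = 37/6; row 2: (47/4)/3 = 47/12; row 3: entry 0 ≤ 0; row 4: (3/4)/2 = 3/8. Minimum is 3/8 at row 4 (s4 leaves); pivot element 2.
Pivot on row 4; the z-row RHS becomes 13/2 − (-3)·(3/8) = 61/8.

61/8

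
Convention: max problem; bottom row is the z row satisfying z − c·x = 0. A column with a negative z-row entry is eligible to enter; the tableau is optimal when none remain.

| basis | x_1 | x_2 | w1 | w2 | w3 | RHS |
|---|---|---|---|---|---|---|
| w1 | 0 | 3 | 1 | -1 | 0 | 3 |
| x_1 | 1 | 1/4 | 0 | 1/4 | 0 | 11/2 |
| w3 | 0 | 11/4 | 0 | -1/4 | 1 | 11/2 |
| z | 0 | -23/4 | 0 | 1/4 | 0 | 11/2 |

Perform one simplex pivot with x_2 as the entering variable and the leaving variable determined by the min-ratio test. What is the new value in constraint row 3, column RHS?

11/4

Ratio test on column x_2 — row 1: 3/3 = 1; row 2: (11/2)/(1/4) = 22; row 3: (11/2)/(11/4) = 2. Minimum is 1 at row 1 (w1 leaves); pivot element 3.
Divide row 1 by 3; eliminate column x_2 from the other rows.
Row 3 update in column RHS: 11/2 − (11/4)·1 = 11/4.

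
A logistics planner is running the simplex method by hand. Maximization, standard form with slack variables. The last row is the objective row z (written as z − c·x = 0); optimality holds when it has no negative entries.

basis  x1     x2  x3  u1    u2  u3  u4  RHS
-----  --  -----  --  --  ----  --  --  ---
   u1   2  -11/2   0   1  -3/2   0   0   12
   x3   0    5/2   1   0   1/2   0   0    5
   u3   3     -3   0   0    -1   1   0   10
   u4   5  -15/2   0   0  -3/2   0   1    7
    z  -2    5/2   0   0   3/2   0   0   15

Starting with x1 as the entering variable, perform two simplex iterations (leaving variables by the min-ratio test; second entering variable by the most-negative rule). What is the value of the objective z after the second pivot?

94/5

Ratio test on column x1 — row 1: 12/2 = 6; row 2: entry 0 ≤ 0; row 3: 10/3 = 10/3; row 4: 7/5 = 7/5. Minimum is 7/5 at row 4 (u4 leaves); pivot element 5.
Pivot on row 4; the z-row RHS becomes 15 − (-2)·(7/5) = 89/5.
Next entering variable (most negative z-row entry -1/2): x2.
Ratio test on column x2 — row 1: entry -5/2 ≤ 0; row 2: 5/(5/2) = 2; row 3: (29/5)/(3/2) = 58/15; row 4: entry -3/2 ≤ 0. Minimum is 2 at row 2 (x3 leaves); pivot element 5/2.
After the second pivot the z-row RHS is 89/5 − (-1/2)·2 = 94/5.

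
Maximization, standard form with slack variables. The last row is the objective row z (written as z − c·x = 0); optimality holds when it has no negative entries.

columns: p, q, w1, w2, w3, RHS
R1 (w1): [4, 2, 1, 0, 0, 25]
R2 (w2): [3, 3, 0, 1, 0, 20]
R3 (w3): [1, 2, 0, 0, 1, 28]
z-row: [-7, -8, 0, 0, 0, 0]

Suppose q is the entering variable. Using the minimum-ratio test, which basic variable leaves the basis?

Column q entries and ratios — w1: 25/2 = 25/2; w2: 20/3 = 20/3; w3: 28/2 = 14.
Smallest ratio is 20/3 in the row of w2, so w2 leaves.

w2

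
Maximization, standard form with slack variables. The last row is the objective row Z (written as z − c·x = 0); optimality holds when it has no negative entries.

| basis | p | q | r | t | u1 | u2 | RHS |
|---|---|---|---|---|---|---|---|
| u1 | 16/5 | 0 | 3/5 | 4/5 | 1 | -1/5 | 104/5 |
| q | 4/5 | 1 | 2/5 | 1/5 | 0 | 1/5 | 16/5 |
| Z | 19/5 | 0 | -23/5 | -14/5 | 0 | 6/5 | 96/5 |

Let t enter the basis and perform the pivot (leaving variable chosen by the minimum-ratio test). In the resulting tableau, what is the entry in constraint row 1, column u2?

Ratio test on column t — row 1: (104/5)/(4/5) = 26; row 2: (16/5)/(1/5) = 16. Minimum is 16 at row 2 (q leaves); pivot element 1/5.
Divide row 2 by 1/5; eliminate column t from the other rows.
Row 1 update in column u2: -1/5 − (4/5)·1 = -1.

-1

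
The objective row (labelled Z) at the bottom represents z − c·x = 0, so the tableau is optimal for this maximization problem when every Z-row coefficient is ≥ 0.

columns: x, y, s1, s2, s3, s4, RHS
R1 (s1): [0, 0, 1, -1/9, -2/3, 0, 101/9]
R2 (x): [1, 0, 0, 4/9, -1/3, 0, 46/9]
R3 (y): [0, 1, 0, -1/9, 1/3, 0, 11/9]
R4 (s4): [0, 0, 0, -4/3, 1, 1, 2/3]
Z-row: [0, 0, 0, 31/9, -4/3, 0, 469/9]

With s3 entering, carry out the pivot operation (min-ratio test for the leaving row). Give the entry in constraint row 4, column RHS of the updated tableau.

2/3

Ratio test on column s3 — row 1: entry -2/3 ≤ 0; row 2: entry -1/3 ≤ 0; row 3: (11/9)/(1/3) = 11/3; row 4: (2/3)/1 = 2/3. Minimum is 2/3 at row 4 (s4 leaves); pivot element 1.
Divide row 4 by 1; eliminate column s3 from the other rows.
In the new row 4, the RHS entry is the old entry divided by the pivot: (2/3)/1 = 2/3.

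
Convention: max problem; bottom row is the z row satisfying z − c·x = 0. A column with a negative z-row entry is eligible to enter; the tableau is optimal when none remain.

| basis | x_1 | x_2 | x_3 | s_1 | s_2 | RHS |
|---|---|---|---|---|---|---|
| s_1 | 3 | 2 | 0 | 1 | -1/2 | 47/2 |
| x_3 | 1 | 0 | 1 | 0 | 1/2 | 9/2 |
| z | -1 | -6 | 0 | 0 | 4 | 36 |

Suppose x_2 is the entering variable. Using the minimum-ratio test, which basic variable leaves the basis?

Column x_2 entries and ratios — s_1: (47/2)/2 = 47/4; x_3: 0 ≤ 0, skip.
Smallest ratio is 47/4 in the row of s_1, so s_1 leaves.

s_1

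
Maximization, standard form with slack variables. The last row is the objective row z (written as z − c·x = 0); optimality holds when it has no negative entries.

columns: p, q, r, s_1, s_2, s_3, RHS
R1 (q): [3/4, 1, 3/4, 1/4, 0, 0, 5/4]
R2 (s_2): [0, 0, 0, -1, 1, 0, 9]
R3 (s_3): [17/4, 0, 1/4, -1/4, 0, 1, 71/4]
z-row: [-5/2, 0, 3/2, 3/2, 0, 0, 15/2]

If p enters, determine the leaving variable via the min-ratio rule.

Column p entries and ratios — q: (5/4)/(3/4) = 5/3; s_2: 0 ≤ 0, skip; s_3: (71/4)/(17/4) = 71/17.
Smallest ratio is 5/3 in the row of q, so q leaves.

q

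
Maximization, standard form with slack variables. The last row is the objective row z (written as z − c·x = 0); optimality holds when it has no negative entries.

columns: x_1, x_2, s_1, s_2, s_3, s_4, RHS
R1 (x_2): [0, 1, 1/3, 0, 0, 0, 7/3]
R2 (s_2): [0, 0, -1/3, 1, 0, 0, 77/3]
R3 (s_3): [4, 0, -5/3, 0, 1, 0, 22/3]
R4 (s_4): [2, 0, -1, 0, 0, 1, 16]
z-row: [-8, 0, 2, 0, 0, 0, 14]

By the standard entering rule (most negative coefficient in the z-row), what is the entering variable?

x_1

Negative z-row entries: x_1: -8.
The most negative is -8 in column x_1, so x_1 enters.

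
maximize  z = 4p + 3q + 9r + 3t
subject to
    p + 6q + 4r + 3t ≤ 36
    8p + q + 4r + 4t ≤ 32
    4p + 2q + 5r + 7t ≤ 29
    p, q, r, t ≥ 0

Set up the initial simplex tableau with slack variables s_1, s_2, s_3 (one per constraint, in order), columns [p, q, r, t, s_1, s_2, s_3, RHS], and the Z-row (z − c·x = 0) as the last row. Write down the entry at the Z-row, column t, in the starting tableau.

-3

The Z-row carries the negated objective coefficients: the t entry is -3.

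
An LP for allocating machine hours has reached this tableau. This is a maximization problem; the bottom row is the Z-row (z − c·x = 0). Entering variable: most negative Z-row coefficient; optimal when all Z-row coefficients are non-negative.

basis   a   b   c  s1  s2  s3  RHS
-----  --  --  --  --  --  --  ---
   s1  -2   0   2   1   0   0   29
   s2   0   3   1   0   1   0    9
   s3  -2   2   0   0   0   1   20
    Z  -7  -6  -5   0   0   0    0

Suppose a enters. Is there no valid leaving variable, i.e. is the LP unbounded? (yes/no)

yes

Every constraint-row entry in column a is ≤ 0, so increasing a is unbounded.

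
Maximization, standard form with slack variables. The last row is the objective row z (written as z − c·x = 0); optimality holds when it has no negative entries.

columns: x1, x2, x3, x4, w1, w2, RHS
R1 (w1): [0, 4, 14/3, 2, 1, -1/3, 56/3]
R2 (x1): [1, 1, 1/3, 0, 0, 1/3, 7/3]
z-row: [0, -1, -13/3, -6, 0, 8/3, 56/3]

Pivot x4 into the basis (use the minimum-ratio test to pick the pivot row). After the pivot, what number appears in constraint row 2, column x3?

Ratio test on column x4 — row 1: (56/3)/2 = 28/3; row 2: entry 0 ≤ 0. Minimum is 28/3 at row 1 (w1 leaves); pivot element 2.
Divide row 1 by 2; eliminate column x4 from the other rows.
Row 2 update in column x3: 1/3 − 0·(7/3) = 1/3.

1/3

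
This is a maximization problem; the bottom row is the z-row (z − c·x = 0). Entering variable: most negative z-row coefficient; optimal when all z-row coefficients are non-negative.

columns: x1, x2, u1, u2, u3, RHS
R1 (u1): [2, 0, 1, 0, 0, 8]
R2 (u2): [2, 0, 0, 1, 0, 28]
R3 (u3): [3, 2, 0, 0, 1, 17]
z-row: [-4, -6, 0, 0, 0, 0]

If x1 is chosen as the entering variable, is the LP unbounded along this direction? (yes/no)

Column x1 has positive entries in row(s) 1, 2, 3, so the ratio test bounds it — not unbounded.

no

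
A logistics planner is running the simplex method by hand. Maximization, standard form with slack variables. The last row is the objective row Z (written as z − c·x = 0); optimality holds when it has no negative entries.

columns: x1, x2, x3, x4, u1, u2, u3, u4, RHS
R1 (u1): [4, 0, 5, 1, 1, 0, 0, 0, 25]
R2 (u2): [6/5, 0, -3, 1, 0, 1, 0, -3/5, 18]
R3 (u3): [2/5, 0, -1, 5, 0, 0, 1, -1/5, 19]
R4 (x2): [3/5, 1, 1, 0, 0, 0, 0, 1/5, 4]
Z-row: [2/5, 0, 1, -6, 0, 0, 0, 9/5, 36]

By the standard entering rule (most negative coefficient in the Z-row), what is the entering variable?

x4

Negative Z-row entries: x4: -6.
The most negative is -6 in column x4, so x4 enters.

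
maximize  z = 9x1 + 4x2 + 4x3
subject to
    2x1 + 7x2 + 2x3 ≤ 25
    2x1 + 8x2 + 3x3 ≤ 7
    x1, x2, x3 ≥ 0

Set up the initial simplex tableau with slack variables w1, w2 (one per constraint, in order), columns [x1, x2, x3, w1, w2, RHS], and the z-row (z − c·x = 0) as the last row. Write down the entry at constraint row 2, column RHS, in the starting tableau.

7

The RHS of constraint 2 is b_2 = 7.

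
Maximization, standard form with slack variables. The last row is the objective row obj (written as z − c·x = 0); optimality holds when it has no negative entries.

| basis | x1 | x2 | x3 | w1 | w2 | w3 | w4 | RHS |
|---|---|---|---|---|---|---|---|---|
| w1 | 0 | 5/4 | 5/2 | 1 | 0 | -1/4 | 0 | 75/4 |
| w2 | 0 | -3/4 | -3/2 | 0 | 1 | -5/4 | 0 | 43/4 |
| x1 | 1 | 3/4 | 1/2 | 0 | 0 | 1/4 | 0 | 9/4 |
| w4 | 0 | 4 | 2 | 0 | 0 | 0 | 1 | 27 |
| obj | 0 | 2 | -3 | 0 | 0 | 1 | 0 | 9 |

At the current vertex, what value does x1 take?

x1 is basic (row 3); its value is the RHS of that row, 9/4.

9/4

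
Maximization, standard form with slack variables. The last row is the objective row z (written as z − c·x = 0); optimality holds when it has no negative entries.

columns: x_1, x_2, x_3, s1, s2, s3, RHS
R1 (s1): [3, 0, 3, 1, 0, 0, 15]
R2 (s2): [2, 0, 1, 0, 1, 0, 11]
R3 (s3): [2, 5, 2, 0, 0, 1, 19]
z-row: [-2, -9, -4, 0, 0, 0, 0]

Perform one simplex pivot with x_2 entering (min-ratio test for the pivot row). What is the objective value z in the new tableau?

Ratio test on column x_2 — row 1: entry 0 ≤ 0; row 2: entry 0 ≤ 0; row 3: 19/5 = 19/5. Minimum is 19/5 at row 3 (s3 leaves); pivot element 5.
Pivot on row 3; the z-row RHS becomes 0 − (-9)·(19/5) = 171/5.

171/5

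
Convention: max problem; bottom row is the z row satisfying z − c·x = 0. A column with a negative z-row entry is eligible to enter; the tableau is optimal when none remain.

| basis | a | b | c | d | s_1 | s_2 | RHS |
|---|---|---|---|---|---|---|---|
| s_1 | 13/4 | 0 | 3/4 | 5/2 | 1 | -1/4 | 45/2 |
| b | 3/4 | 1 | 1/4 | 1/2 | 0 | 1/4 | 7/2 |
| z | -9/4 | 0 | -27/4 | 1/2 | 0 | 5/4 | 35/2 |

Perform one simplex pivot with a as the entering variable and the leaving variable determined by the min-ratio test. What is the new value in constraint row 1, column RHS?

Ratio test on column a — row 1: (45/2)/(13/4) = 90/13; row 2: (7/2)/(3/4) = 14/3. Minimum is 14/3 at row 2 (b leaves); pivot element 3/4.
Divide row 2 by 3/4; eliminate column a from the other rows.
Row 1 update in column RHS: 45/2 − (13/4)·(14/3) = 22/3.

22/3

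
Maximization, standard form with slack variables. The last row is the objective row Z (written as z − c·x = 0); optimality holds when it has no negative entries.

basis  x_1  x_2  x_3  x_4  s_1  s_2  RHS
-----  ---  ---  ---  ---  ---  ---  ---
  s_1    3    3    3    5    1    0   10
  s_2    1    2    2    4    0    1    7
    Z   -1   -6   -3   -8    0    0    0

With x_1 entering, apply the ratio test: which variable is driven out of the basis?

s_1

Column x_1 entries and ratios — s_1: 10/3 = 10/3; s_2: 7/1 = 7.
Smallest ratio is 10/3 in the row of s_1, so s_1 leaves.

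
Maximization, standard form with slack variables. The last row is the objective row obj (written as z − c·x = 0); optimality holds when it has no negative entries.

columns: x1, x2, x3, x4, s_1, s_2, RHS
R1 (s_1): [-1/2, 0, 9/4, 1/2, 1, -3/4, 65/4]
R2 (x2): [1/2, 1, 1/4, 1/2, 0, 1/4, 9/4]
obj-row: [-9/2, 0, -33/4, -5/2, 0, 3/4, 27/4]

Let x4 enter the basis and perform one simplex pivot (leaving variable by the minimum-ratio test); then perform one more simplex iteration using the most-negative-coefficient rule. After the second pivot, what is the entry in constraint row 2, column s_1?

Ratio test on column x4 — row 1: (65/4)/(1/2) = 65/2; row 2: (9/4)/(1/2) = 9/2. Minimum is 9/2 at row 2 (x2 leaves); pivot element 1/2.
Divide row 2 by 1/2; eliminate column x4 from the other rows.
Second iteration: most negative obj-row entry is -7 in column x3, so x3 enters.
Ratio test on column x3 — row 1: 14/2 = 7; row 2: (9/2)/(1/2) = 9. Minimum is 7 at row 1 (s_1 leaves); pivot element 2.
Divide row 1 by 2; eliminate column x3 from the other rows.
After both pivots, the entry at constraint row 2, column s_1 is -1/4.

-1/4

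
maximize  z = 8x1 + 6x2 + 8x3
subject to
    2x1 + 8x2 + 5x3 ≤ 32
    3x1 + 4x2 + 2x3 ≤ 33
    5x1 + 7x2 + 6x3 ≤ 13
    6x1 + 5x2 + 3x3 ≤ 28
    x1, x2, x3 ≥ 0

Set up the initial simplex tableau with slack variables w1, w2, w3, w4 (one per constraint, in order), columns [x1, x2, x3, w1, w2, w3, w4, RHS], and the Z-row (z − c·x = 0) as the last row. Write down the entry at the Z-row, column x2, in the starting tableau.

-6

The Z-row carries the negated objective coefficients: the x2 entry is -6.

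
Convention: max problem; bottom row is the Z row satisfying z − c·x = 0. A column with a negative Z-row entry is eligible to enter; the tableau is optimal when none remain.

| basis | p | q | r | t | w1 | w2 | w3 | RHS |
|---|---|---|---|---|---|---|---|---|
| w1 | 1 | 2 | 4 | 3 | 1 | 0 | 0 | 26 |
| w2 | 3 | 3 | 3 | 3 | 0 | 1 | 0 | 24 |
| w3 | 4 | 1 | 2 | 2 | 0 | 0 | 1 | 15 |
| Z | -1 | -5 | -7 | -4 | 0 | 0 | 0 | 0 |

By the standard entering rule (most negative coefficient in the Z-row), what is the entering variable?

r

Negative Z-row entries: p: -1, q: -5, r: -7, t: -4.
The most negative is -7 in column r, so r enters.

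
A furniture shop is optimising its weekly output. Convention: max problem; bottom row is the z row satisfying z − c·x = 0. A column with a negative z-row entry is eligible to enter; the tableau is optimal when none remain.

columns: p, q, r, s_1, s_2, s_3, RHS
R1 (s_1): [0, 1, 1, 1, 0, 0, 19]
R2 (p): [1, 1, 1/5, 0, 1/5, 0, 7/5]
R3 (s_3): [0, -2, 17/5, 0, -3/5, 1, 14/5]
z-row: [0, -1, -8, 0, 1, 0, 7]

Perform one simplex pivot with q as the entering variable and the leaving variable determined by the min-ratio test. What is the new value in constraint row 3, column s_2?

-1/5

Ratio test on column q — row 1: 19/1 = 19; row 2: (7/5)/1 = 7/5; row 3: entry -2 ≤ 0. Minimum is 7/5 at row 2 (p leaves); pivot element 1.
Divide row 2 by 1; eliminate column q from the other rows.
Row 3 update in column s_2: -3/5 − (-2)·(1/5) = -1/5.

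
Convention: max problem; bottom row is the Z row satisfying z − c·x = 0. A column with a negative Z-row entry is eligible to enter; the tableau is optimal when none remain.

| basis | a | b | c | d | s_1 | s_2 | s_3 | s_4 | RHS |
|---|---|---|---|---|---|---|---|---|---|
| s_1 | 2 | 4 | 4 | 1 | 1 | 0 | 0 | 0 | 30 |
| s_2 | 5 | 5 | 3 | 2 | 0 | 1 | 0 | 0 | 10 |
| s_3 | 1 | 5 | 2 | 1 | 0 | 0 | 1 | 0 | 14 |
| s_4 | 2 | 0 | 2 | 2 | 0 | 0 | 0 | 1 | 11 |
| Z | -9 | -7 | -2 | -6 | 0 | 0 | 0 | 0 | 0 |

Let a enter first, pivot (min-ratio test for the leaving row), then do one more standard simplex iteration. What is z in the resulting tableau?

30

Ratio test on column a — row 1: 30/2 = 15; row 2: 10/5 = 2; row 3: 14/1 = 14; row 4: 11/2 = 11/2. Minimum is 2 at row 2 (s_2 leaves); pivot element 5.
Pivot on row 2; the Z-row RHS becomes 0 − (-9)·2 = 18.
Next entering variable (most negative Z-row entry -12/5): d.
Ratio test on column d — row 1: 26/(1/5) = 130; row 2: 2/(2/5) = 5; row 3: 12/(3/5) = 20; row 4: 7/(6/5) = 35/6. Minimum is 5 at row 2 (a leaves); pivot element 2/5.
After the second pivot the Z-row RHS is 18 − (-12/5)·5 = 30.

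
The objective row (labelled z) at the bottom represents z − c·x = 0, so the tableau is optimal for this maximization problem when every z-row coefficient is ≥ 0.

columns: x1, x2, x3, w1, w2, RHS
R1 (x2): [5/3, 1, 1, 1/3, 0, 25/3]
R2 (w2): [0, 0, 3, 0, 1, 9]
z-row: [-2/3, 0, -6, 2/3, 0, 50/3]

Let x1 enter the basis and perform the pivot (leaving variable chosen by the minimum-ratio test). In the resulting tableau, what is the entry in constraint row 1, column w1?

1/5

Ratio test on column x1 — row 1: (25/3)/(5/3) = 5; row 2: entry 0 ≤ 0. Minimum is 5 at row 1 (x2 leaves); pivot element 5/3.
Divide row 1 by 5/3; eliminate column x1 from the other rows.
In the new row 1, the w1 entry is the old entry divided by the pivot: (1/3)/(5/3) = 1/5.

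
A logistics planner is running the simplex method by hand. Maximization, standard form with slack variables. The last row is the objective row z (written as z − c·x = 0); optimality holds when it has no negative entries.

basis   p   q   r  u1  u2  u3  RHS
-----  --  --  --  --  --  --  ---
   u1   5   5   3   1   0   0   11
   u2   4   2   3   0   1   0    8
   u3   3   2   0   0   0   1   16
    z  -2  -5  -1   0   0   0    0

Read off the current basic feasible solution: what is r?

r is not in the basis, so in the current basic feasible solution r = 0.

0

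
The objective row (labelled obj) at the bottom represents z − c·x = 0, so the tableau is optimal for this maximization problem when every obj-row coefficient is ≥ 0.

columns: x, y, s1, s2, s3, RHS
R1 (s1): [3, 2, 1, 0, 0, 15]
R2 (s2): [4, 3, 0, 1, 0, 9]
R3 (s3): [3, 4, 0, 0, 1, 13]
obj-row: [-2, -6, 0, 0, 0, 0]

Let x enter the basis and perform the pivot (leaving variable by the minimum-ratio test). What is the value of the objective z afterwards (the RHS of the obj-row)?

Ratio test on column x — row 1: 15/3 = 5; row 2: 9/4 = 9/4; row 3: 13/3 = 13/3. Minimum is 9/4 at row 2 (s2 leaves); pivot element 4.
Pivot on row 2; the obj-row RHS becomes 0 − (-2)·(9/4) = 9/2.

9/2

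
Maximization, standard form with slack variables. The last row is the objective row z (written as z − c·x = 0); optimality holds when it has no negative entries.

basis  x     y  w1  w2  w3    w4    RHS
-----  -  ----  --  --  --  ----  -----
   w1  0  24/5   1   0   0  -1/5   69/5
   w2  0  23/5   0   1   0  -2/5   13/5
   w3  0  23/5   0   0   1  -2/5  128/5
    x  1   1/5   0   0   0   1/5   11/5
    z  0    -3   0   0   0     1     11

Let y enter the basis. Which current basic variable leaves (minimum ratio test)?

w2

Column y entries and ratios — w1: (69/5)/(24/5) = 23/8; w2: (13/5)/(23/5) = 13/23; w3: (128/5)/(23/5) = 128/23; x: (11/5)/(1/5) = 11.
Smallest ratio is 13/23 in the row of w2, so w2 leaves.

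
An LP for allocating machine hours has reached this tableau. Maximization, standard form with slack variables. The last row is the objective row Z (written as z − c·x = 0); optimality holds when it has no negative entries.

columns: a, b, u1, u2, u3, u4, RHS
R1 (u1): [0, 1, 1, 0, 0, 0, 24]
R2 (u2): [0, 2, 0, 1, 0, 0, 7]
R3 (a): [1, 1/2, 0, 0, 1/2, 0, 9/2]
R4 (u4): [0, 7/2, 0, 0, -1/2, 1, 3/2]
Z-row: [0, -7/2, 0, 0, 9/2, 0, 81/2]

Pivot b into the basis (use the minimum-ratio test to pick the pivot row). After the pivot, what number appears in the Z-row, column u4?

1

Ratio test on column b — row 1: 24/1 = 24; row 2: 7/2 = 7/2; row 3: (9/2)/(1/2) = 9; row 4: (3/2)/(7/2) = 3/7. Minimum is 3/7 at row 4 (u4 leaves); pivot element 7/2.
Divide row 4 by 7/2; eliminate column b from the other rows.
Z-row update in column u4: 0 − (-7/2)·(2/7) = 1.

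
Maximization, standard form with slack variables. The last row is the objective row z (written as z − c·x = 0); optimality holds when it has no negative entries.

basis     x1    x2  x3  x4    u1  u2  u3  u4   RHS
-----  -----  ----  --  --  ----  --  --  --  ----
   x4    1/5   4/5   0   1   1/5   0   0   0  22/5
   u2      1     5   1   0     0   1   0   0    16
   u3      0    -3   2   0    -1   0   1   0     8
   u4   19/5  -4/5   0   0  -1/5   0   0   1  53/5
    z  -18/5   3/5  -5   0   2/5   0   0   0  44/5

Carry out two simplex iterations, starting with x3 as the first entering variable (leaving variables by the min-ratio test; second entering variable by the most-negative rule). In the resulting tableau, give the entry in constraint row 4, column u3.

-4/65

Ratio test on column x3 — row 1: entry 0 ≤ 0; row 2: 16/1 = 16; row 3: 8/2 = 4; row 4: entry 0 ≤ 0. Minimum is 4 at row 3 (u3 leaves); pivot element 2.
Divide row 3 by 2; eliminate column x3 from the other rows.
Second iteration: most negative z-row entry is -69/10 in column x2, so x2 enters.
Ratio test on column x2 — row 1: (22/5)/(4/5) = 11/2; row 2: 12/(13/2) = 24/13; row 3: entry -3/2 ≤ 0; row 4: entry -4/5 ≤ 0. Minimum is 24/13 at row 2 (u2 leaves); pivot element 13/2.
Divide row 2 by 13/2; eliminate column x2 from the other rows.
After both pivots, the entry at constraint row 4, column u3 is -4/65.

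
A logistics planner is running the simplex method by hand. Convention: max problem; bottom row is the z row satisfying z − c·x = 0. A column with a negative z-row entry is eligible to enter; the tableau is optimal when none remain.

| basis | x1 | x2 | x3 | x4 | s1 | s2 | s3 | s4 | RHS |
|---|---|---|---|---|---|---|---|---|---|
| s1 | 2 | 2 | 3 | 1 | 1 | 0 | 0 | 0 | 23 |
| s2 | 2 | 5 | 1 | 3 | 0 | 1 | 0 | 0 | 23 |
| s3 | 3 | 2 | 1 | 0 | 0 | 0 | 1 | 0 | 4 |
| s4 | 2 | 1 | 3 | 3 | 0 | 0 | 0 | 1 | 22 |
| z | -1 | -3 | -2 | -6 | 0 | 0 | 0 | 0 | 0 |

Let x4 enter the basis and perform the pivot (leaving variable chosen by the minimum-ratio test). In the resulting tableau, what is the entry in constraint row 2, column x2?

4

Ratio test on column x4 — row 1: 23/1 = 23; row 2: 23/3 = 23/3; row 3: entry 0 ≤ 0; row 4: 22/3 = 22/3. Minimum is 22/3 at row 4 (s4 leaves); pivot element 3.
Divide row 4 by 3; eliminate column x4 from the other rows.
Row 2 update in column x2: 5 − 3·(1/3) = 4.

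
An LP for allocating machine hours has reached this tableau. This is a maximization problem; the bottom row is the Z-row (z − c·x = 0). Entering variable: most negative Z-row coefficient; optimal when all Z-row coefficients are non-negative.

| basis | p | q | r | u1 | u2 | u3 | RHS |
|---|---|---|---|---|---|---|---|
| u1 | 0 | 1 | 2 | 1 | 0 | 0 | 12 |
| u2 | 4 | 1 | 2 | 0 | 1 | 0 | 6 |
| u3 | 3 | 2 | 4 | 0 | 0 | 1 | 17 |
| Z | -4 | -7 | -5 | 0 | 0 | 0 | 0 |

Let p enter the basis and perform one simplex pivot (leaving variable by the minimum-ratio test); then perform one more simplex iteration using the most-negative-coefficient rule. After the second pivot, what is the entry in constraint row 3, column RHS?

Ratio test on column p — row 1: entry 0 ≤ 0; row 2: 6/4 = 3/2; row 3: 17/3 = 17/3. Minimum is 3/2 at row 2 (u2 leaves); pivot element 4.
Divide row 2 by 4; eliminate column p from the other rows.
Second iteration: most negative Z-row entry is -6 in column q, so q enters.
Ratio test on column q — row 1: 12/1 = 12; row 2: (3/2)/(1/4) = 6; row 3: (25/2)/(5/4) = 10. Minimum is 6 at row 2 (p leaves); pivot element 1/4.
Divide row 2 by 1/4; eliminate column q from the other rows.
After both pivots, the entry at constraint row 3, column RHS is 5.

5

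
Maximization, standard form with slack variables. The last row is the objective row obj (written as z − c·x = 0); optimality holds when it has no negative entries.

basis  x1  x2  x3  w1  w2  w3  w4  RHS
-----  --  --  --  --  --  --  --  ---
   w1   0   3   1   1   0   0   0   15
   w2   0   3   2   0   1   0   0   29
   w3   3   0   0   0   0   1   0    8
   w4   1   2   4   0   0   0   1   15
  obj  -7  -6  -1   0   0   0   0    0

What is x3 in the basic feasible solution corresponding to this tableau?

x3 is not in the basis, so in the current basic feasible solution x3 = 0.

0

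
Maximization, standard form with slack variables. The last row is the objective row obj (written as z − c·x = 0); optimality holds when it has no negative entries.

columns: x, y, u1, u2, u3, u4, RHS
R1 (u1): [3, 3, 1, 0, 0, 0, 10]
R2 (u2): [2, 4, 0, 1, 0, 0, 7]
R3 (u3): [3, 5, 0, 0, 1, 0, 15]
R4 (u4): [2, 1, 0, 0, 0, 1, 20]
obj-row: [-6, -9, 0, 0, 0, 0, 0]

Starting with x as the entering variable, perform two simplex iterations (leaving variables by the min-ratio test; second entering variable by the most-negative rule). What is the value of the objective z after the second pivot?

Ratio test on column x — row 1: 10/3 = 10/3; row 2: 7/2 = 7/2; row 3: 15/3 = 5; row 4: 20/2 = 10. Minimum is 10/3 at row 1 (u1 leaves); pivot element 3.
Pivot on row 1; the obj-row RHS becomes 0 − (-6)·(10/3) = 20.
Next entering variable (most negative obj-row entry -3): y.
Ratio test on column y — row 1: (10/3)/1 = 10/3; row 2: (1/3)/2 = 1/6; row 3: 5/2 = 5/2; row 4: entry -1 ≤ 0. Minimum is 1/6 at row 2 (u2 leaves); pivot element 2.
After the second pivot the obj-row RHS is 20 − (-3)·(1/6) = 41/2.

41/2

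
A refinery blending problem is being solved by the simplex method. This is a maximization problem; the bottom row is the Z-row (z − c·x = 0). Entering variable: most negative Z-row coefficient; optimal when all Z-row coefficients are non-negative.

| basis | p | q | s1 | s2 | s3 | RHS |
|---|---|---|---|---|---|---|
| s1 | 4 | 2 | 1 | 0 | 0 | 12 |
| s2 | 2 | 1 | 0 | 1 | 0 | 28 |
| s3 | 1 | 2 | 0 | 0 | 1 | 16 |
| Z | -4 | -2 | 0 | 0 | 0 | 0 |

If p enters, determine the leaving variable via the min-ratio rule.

Column p entries and ratios — s1: 12/4 = 3; s2: 28/2 = 14; s3: 16/1 = 16.
Smallest ratio is 3 in the row of s1, so s1 leaves.

s1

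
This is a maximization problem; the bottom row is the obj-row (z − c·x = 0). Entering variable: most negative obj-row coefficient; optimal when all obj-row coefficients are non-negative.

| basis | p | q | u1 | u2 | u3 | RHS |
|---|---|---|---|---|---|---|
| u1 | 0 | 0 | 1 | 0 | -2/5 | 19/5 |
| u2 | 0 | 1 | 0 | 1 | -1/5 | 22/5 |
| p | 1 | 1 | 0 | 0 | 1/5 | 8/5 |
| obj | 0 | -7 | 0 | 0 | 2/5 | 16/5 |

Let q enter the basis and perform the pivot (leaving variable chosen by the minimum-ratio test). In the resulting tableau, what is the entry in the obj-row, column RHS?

Ratio test on column q — row 1: entry 0 ≤ 0; row 2: (22/5)/1 = 22/5; row 3: (8/5)/1 = 8/5. Minimum is 8/5 at row 3 (p leaves); pivot element 1.
Divide row 3 by 1; eliminate column q from the other rows.
obj-row update in column RHS: 16/5 − (-7)·(8/5) = 72/5.

72/5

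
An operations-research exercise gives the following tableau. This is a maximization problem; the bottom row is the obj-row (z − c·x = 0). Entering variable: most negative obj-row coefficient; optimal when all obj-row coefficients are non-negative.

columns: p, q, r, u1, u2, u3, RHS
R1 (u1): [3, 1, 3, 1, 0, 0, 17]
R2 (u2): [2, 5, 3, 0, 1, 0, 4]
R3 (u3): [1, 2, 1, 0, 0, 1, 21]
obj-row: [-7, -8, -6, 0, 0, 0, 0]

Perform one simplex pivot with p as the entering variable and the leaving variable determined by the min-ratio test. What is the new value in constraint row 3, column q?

Ratio test on column p — row 1: 17/3 = 17/3; row 2: 4/2 = 2; row 3: 21/1 = 21. Minimum is 2 at row 2 (u2 leaves); pivot element 2.
Divide row 2 by 2; eliminate column p from the other rows.
Row 3 update in column q: 2 − 1·(5/2) = -1/2.

-1/2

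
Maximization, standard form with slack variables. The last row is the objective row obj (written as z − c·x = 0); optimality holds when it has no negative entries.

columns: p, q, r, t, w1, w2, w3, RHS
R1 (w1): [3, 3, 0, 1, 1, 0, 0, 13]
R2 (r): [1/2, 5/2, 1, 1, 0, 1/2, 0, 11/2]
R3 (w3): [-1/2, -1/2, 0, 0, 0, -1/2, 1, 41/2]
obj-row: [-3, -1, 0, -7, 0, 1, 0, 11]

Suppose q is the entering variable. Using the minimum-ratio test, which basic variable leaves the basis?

r

Column q entries and ratios — w1: 13/3 = 13/3; r: (11/2)/(5/2) = 11/5; w3: -1/2 ≤ 0, skip.
Smallest ratio is 11/5 in the row of r, so r leaves.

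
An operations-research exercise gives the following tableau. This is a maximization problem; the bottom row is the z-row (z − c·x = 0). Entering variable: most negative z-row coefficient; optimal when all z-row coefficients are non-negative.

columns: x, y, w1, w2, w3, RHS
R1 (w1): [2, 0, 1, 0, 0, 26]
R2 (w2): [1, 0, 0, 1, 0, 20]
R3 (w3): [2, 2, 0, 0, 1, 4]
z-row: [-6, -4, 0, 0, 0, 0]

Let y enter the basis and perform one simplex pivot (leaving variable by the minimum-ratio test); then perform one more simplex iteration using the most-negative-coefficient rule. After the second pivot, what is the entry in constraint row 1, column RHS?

22

Ratio test on column y — row 1: entry 0 ≤ 0; row 2: entry 0 ≤ 0; row 3: 4/2 = 2. Minimum is 2 at row 3 (w3 leaves); pivot element 2.
Divide row 3 by 2; eliminate column y from the other rows.
Second iteration: most negative z-row entry is -2 in column x, so x enters.
Ratio test on column x — row 1: 26/2 = 13; row 2: 20/1 = 20; row 3: 2/1 = 2. Minimum is 2 at row 3 (y leaves); pivot element 1.
Divide row 3 by 1; eliminate column x from the other rows.
After both pivots, the entry at constraint row 1, column RHS is 22.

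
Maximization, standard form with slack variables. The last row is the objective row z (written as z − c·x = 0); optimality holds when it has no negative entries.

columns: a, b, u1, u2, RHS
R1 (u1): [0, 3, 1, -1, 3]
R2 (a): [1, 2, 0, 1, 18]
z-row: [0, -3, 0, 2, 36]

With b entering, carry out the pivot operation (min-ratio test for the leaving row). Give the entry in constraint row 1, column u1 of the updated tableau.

1/3

Ratio test on column b — row 1: 3/3 = 1; row 2: 18/2 = 9. Minimum is 1 at row 1 (u1 leaves); pivot element 3.
Divide row 1 by 3; eliminate column b from the other rows.
In the new row 1, the u1 entry is the old entry divided by the pivot: 1/3 = 1/3.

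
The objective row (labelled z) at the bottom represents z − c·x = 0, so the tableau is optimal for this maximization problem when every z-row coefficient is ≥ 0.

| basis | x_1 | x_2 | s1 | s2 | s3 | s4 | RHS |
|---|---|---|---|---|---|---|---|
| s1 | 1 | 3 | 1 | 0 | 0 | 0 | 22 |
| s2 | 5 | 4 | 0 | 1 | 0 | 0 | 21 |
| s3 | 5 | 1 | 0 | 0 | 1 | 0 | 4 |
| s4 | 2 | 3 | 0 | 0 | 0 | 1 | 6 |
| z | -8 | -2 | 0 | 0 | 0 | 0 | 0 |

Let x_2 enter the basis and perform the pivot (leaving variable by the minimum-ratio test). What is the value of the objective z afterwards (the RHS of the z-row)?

4

Ratio test on column x_2 — row 1: 22/3 = 22/3; row 2: 21/4 = 21/4; row 3: 4/1 = 4; row 4: 6/3 = 2. Minimum is 2 at row 4 (s4 leaves); pivot element 3.
Pivot on row 4; the z-row RHS becomes 0 − (-2)·2 = 4.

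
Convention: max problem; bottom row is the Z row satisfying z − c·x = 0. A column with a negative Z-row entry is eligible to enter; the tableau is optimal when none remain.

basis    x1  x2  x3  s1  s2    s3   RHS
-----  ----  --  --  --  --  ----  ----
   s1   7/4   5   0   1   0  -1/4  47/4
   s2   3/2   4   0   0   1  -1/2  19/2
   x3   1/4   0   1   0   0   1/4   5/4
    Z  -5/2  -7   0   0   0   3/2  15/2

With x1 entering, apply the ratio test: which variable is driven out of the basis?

x3

Column x1 entries and ratios — s1: (47/4)/(7/4) = 47/7; s2: (19/2)/(3/2) = 19/3; x3: (5/4)/(1/4) = 5.
Smallest ratio is 5 in the row of x3, so x3 leaves.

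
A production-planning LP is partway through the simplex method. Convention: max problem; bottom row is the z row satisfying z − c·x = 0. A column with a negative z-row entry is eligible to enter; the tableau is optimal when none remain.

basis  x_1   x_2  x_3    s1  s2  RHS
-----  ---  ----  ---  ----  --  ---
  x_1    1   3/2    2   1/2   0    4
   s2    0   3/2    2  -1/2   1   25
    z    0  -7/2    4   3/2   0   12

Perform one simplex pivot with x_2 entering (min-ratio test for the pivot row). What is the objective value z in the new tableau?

Ratio test on column x_2 — row 1: 4/(3/2) = 8/3; row 2: 25/(3/2) = 50/3. Minimum is 8/3 at row 1 (x_1 leaves); pivot element 3/2.
Pivot on row 1; the z-row RHS becomes 12 − (-7/2)·(8/3) = 64/3.

64/3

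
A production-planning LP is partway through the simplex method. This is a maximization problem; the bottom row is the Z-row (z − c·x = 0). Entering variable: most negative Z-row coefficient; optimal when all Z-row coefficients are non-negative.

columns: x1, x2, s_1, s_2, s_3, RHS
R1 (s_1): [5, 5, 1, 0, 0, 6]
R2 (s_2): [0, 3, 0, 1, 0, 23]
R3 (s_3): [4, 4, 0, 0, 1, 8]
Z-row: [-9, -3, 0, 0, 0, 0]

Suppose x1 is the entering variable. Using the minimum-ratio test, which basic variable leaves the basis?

s_1

Column x1 entries and ratios — s_1: 6/5 = 6/5; s_2: 0 ≤ 0, skip; s_3: 8/4 = 2.
Smallest ratio is 6/5 in the row of s_1, so s_1 leaves.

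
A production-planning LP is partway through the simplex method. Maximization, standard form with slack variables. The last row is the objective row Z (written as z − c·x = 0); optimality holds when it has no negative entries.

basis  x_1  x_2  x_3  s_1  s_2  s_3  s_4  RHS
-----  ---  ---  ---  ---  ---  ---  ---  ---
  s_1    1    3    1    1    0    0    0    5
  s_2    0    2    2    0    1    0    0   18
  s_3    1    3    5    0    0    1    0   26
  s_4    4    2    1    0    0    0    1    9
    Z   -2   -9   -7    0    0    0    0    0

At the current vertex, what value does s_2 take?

18

s_2 is basic (row 2); its value is the RHS of that row, 18.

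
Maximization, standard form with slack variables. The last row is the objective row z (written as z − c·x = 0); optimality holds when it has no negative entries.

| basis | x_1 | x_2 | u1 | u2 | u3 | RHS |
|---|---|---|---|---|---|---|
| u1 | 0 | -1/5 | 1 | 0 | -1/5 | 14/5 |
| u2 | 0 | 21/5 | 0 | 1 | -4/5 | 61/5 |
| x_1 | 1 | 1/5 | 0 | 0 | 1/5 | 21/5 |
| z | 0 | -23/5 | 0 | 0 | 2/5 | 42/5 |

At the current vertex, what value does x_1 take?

21/5

x_1 is basic (row 3); its value is the RHS of that row, 21/5.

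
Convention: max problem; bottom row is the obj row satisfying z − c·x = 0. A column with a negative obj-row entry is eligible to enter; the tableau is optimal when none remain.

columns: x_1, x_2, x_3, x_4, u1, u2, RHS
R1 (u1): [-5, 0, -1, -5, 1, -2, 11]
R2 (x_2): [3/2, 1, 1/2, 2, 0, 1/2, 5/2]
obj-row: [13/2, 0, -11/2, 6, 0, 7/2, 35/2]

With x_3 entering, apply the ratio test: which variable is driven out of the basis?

x_2

Column x_3 entries and ratios — u1: -1 ≤ 0, skip; x_2: (5/2)/(1/2) = 5.
Smallest ratio is 5 in the row of x_2, so x_2 leaves.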